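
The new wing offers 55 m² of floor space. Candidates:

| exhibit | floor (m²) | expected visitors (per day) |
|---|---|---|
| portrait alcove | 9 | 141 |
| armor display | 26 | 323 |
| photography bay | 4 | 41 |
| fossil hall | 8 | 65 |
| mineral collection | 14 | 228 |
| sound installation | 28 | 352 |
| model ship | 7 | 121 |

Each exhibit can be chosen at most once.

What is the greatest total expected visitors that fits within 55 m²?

Filling by ratio: portrait alcove + photography bay + fossil hall + mineral collection + model ship for 596, with 13 m² left unused.
Dropping fossil hall and model ship frees 15 m²; slotting in sound installation (28 m²) lifts the total to 762 at 55 m².
Runner-up photography bay + mineral collection + sound installation + model ship tops out at 742.

762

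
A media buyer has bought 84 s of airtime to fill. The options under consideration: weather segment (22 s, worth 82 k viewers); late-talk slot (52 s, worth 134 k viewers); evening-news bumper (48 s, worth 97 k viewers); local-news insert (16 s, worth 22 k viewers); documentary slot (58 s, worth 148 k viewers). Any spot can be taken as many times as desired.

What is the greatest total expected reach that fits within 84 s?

268

Taking 3×weather segment + local-news insert: 82 s used, 268 in expected reach.
The spare 2 s is too small for any remaining spot, and no exchange beats 268.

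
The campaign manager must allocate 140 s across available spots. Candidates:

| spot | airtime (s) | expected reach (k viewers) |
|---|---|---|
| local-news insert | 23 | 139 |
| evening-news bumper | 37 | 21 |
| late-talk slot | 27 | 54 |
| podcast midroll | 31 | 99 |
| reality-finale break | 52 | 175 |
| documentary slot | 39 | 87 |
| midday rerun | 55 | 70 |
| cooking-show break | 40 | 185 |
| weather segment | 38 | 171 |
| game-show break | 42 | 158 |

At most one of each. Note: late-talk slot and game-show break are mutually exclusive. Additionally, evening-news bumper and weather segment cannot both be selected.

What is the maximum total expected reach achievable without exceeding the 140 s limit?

The ratio ordering already packs tightly: local-news insert + podcast midroll + cooking-show break + weather segment, 132 s, 594.
Nothing else feasible within 140 s beats 594.

594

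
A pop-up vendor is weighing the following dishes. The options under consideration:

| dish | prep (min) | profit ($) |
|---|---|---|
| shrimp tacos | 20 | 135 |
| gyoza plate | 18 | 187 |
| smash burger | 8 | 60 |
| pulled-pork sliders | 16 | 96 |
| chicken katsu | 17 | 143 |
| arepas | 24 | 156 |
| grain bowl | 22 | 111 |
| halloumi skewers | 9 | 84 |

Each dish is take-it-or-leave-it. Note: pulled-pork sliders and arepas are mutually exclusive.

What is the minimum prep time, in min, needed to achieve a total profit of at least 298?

Look for the lowest-prep combination reaching 298.
Taking gyoza plate + chicken katsu gives 330 (≥ 298) for 35 min.
Any bundle with less than 35 min falls short of 298.

35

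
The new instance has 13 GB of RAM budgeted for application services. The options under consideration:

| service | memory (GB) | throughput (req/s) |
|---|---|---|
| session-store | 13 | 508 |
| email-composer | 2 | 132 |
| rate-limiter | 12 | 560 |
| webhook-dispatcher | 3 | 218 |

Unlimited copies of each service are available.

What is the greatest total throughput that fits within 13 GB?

918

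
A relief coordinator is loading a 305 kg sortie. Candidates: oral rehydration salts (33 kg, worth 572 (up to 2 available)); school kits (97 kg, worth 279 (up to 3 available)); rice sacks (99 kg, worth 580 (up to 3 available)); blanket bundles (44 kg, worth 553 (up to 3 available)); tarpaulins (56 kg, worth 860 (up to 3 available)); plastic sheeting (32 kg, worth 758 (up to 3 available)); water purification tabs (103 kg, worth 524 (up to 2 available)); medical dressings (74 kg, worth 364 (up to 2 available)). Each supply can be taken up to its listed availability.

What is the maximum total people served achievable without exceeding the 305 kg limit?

Ranking by ratio (people served/kg): plastic sheeting 23.69, oral rehydration salts 17.33, tarpaulins 15.36.
Greedy by ratio would take 2×oral rehydration salts + 2×tarpaulins + 3×plastic sheeting: 274 kg used, total 5138.
The 33 kg tied up in oral rehydration salts is better spent on tarpaulins — total rises to 5426 (297 kg).

5426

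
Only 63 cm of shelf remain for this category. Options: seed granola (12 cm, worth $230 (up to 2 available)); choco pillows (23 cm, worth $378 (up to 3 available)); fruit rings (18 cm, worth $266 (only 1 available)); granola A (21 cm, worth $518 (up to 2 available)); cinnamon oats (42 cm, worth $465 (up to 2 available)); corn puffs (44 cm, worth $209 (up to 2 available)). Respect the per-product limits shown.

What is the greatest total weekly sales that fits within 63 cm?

A density-first pass picks seed granola + 2×granola A — 1266 at 54 cm.
The 12 cm tied up in seed granola is better spent on fruit rings — total rises to 1302 (60 cm).
Nothing else within 63 cm beats 1302.

1302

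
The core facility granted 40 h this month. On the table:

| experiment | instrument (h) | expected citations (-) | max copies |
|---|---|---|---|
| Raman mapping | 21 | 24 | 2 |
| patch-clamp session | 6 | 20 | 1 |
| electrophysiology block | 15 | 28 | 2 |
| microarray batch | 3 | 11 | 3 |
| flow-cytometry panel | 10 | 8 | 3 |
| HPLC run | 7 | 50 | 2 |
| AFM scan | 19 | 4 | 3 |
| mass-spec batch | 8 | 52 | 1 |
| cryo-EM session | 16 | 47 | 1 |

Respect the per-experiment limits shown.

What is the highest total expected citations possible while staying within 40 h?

Best packing: patch-clamp session + 3×microarray batch + 2×HPLC run + mass-spec batch — 37 h, 205 total.
The spare 3 h is too small for any remaining experiment, and no exchange beats 205.

205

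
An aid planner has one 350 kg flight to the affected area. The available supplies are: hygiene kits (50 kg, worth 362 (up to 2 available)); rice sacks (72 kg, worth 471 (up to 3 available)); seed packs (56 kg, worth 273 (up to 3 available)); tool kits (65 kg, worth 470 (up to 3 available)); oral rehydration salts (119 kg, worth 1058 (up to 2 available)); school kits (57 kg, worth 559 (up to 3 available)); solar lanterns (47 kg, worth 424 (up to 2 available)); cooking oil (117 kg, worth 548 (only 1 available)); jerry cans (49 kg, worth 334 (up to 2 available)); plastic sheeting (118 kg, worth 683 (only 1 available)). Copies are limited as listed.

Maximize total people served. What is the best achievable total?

3159

The ratio heuristic lands on hygiene kits + 3×school kits + 2×solar lanterns (2887) but leaves 35 kg idle.
The 97 kg tied up in hygiene kits and solar lanterns is better spent on oral rehydration salts — total rises to 3159 (337 kg).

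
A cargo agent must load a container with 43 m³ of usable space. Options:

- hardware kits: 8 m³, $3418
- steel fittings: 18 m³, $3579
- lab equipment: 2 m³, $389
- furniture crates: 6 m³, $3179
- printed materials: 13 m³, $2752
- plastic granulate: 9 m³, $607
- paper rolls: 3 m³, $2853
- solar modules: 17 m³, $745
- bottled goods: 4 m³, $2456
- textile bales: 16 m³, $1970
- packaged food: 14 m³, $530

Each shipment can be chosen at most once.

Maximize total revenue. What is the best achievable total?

15874

Ranking by ratio (revenue/m³): paper rolls 951.00, bottled goods 614.00, furniture crates 529.83.
Filling by ratio: hardware kits + lab equipment + furniture crates + printed materials + paper rolls + bottled goods for 15047, with 7 m³ left unused.
The 13 m³ tied up in printed materials is better spent on steel fittings — total rises to 15874 (41 m³).
Runner-up hardware kits + steel fittings + furniture crates + paper rolls + bottled goods tops out at 15485.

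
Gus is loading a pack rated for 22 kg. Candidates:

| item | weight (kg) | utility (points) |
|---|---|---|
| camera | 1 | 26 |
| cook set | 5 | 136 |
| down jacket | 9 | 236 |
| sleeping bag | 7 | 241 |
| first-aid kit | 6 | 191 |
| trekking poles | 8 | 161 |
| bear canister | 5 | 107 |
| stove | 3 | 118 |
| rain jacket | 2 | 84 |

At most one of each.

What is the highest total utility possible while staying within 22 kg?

712

Greedy by ratio would take camera + sleeping bag + first-aid kit + stove + rain jacket: 19 kg used, total 660.
The 2 kg tied up in rain jacket is better spent on cook set — total rises to 712 (22 kg).
The closest alternative, camera + down jacket + sleeping bag + stove + rain jacket, reaches only 705.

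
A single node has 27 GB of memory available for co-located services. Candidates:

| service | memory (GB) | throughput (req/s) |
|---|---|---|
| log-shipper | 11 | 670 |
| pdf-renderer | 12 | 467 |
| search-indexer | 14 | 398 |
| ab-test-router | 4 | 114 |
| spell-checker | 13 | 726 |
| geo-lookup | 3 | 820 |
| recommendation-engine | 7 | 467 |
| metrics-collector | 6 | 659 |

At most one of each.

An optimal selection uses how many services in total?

Best achievable throughput is 2616.
log-shipper + geo-lookup + recommendation-engine + metrics-collector hits 2616 at 27 GB.
All optima have 4 services.

4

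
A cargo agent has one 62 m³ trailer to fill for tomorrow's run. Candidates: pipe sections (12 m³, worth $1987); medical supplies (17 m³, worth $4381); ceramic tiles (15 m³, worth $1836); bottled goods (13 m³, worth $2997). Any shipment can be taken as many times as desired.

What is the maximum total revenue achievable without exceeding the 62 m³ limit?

Density check — medical supplies 257.71, bottled goods 230.54, pipe sections 165.58, ceramic tiles 122.40 are the best per m³.
Filling by ratio: 3×medical supplies for 13143, with 11 m³ left unused.
Dropping medical supplies frees 17 m³; slotting in 2×bottled goods (26 m³) lifts the total to 14756 at 60 m³.

14756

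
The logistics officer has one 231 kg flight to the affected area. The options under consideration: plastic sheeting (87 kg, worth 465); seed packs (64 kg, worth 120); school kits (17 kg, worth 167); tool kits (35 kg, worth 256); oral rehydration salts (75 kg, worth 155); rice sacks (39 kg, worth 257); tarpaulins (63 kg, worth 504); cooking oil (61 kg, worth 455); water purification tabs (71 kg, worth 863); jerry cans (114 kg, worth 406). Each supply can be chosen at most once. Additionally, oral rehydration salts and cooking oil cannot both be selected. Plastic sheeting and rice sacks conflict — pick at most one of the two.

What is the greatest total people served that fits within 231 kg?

Filling by ratio: school kits + tarpaulins + cooking oil + water purification tabs for 1989, with 19 kg left unused.
Dropping school kits frees 17 kg; slotting in tool kits (35 kg) lifts the total to 2078 at 230 kg.
The spare 1 kg is too small for any remaining supply, and no feasible exchange beats 2078.

2078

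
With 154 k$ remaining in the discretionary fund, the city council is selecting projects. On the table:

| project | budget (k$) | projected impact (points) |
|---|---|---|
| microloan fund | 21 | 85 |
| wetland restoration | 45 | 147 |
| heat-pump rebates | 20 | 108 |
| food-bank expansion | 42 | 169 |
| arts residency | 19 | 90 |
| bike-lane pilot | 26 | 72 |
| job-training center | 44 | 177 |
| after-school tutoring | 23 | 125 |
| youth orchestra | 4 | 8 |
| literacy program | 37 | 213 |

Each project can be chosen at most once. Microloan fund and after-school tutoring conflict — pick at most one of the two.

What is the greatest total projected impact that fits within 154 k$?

Heat-pump rebates + arts residency + job-training center + after-school tutoring + youth orchestra + literacy program uses 147 of the 154 k$ and totals 721.
Every other selection either busts 154 k$ or breaks a pairing rule or fails to beat 721.

721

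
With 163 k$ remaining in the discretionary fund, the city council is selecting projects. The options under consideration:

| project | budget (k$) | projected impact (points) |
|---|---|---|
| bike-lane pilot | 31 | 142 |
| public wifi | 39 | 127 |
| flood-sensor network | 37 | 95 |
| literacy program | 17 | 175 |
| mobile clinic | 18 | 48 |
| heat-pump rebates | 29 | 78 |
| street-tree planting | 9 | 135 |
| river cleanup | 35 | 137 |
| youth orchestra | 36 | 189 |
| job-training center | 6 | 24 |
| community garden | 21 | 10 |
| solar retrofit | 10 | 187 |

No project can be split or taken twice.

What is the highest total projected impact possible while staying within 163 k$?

1037

By projected impact per k$: solar retrofit 18.70, street-tree planting 15.00, literacy program 10.29 lead.
Best packing: bike-lane pilot + literacy program + mobile clinic + street-tree planting + river cleanup + youth orchestra + job-training center + solar retrofit — 162 k$, 1037 total.
The spare 1 k$ is too small for any remaining project, and no exchange beats 1037.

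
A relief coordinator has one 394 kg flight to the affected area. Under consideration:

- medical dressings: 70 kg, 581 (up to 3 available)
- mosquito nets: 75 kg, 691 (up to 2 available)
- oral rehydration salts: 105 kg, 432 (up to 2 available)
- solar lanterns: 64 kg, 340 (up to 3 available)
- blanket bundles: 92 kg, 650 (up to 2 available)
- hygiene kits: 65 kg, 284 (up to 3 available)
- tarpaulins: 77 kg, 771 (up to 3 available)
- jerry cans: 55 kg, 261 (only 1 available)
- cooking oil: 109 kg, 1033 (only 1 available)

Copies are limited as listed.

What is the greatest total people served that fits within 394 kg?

Ranking by ratio (people served/kg): tarpaulins 10.01, cooking oil 9.48, mosquito nets 9.21, medical dressings 8.30.
Greedy by ratio would take 3×tarpaulins + cooking oil: 340 kg used, total 3346.
Replace cooking oil with 2×mosquito nets: the trade gains 349 net, giving 3695 at 381 kg.
That's the maximum — no swap from here does better than 3695.

3695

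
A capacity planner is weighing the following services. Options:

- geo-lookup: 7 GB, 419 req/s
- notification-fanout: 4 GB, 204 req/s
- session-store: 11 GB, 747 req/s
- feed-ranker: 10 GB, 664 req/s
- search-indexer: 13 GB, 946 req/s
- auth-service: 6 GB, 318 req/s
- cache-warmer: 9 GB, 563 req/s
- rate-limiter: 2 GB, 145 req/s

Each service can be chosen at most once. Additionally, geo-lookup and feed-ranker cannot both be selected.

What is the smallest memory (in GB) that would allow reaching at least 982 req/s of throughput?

15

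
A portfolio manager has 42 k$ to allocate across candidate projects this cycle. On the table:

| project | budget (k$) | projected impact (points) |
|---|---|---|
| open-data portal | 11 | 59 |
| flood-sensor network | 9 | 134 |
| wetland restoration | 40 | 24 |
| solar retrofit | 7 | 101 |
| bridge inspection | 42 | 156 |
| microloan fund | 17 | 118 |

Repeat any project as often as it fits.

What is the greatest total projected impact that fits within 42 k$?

Ranking by ratio (projected impact/k$): flood-sensor network 14.89, solar retrofit 14.43, microloan fund 6.94, open-data portal 5.36.
The ratio heuristic lands on 4×flood-sensor network (536) but leaves 6 k$ idle.
Replace 4×flood-sensor network with 6×solar retrofit: the trade gains 70 net, giving 606 at 42 k$.

606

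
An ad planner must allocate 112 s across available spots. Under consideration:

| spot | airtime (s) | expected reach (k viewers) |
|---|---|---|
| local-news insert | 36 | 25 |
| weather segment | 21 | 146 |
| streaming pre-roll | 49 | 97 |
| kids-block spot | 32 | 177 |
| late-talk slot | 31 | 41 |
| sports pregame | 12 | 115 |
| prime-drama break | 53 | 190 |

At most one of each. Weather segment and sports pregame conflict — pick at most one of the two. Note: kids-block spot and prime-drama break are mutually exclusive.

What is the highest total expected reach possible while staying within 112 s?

Taking weather segment + streaming pre-roll + kids-block spot: 102 s used, 420 in expected reach.
The spare 10 s is too small for any remaining spot, and no feasible exchange beats 420.

420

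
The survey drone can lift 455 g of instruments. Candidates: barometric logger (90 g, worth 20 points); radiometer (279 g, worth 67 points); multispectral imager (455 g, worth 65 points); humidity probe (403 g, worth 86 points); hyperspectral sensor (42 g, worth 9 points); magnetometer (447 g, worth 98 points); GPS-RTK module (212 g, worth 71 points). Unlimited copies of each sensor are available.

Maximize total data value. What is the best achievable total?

142

Best packing: 2×GPS-RTK module — 424 g, 142 total.
The spare 31 g is too small for any remaining sensor, and no exchange beats 142.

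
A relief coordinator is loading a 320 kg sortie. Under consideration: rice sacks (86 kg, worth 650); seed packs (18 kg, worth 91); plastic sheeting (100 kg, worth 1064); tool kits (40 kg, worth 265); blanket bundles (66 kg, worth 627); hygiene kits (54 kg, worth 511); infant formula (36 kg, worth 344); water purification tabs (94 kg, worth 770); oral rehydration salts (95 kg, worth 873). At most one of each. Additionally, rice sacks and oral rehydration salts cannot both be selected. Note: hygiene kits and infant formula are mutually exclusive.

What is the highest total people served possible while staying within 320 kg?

3075

Taking plastic sheeting + blanket bundles + hygiene kits + oral rehydration salts: 315 kg used, 3075 in people served.
Runner-up seed packs + plastic sheeting + blanket bundles + infant formula + oral rehydration salts tops out at 2999.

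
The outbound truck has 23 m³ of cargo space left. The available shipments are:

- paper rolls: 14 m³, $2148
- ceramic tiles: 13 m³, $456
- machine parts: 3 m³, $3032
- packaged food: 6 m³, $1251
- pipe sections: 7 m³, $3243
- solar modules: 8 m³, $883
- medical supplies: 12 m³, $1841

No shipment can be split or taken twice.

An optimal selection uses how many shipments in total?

3

Best achievable revenue is 8116.
For example machine parts + pipe sections + medical supplies achieves it, using 22 m³.
Every optimal selection uses 3 shipments.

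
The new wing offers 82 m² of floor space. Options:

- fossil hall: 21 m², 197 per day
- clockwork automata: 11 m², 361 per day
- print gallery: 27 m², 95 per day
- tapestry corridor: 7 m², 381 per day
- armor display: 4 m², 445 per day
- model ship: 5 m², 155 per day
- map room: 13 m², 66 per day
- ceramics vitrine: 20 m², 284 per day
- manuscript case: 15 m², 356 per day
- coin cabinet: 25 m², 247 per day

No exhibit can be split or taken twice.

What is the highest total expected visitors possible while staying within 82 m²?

2074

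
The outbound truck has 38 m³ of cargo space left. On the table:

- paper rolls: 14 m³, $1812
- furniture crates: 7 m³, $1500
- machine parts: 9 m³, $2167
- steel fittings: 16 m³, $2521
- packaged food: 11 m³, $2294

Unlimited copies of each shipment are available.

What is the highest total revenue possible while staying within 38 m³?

8795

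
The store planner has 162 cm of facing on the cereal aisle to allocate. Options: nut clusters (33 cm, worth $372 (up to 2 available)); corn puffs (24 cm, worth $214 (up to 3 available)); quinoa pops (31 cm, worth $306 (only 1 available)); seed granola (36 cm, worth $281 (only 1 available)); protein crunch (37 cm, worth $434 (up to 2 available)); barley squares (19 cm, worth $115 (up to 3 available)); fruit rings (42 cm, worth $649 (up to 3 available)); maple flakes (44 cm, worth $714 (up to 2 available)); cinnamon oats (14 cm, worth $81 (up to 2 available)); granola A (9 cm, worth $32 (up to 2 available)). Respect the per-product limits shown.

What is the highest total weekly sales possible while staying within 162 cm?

2384

Density check — maple flakes 16.23, fruit rings 15.45, protein crunch 11.73, nut clusters 11.27 are the best per cm.
Taking the top-ratio products first gives quinoa pops + fruit rings + 2×maple flakes for 2383 (161 cm).
The 75 cm tied up in quinoa pops and maple flakes is better spent on nut clusters + fruit rings — total rises to 2384 (161 cm).
Every other selection either busts 162 cm or exceeds an availability limit or fails to beat 2384.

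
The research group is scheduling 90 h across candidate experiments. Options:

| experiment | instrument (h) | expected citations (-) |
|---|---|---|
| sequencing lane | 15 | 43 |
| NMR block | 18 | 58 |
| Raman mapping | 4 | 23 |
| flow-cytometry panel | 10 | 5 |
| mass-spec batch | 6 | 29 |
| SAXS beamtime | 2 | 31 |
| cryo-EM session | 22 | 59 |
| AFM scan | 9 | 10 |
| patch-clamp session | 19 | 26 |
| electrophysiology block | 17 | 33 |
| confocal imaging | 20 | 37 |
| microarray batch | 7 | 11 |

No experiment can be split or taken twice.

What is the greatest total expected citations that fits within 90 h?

280

Density check — SAXS beamtime 15.50, Raman mapping 5.75, mass-spec batch 4.83 are the best per h.
Greedy by ratio would take sequencing lane + NMR block + Raman mapping + mass-spec batch + SAXS beamtime + cryo-EM session + electrophysiology block: 84 h used, total 276.
Dropping electrophysiology block frees 17 h; slotting in confocal imaging (20 h) lifts the total to 280 at 87 h.
An exhaustive check of the 4096 subsets confirms 280.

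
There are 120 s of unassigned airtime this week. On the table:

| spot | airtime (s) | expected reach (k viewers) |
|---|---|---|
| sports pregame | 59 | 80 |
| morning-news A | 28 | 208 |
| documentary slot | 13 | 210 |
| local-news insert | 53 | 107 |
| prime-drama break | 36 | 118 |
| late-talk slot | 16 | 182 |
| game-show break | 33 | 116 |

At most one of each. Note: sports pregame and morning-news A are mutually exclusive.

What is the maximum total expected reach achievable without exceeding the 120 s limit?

718

Greedy by ratio would take morning-news A + documentary slot + late-talk slot + game-show break: 90 s used, total 716.
Replace game-show break with prime-drama break: the trade gains 2 net, giving 718 at 93 s.
Runner-up morning-news A + documentary slot + late-talk slot + game-show break tops out at 716.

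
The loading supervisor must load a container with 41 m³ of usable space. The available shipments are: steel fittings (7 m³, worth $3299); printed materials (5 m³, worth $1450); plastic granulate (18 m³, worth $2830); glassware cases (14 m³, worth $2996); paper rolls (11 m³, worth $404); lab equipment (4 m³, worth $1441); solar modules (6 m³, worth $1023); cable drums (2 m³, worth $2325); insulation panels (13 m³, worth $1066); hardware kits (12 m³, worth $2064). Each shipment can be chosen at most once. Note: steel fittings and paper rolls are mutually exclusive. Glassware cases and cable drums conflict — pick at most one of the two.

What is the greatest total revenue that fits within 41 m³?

Best packing: steel fittings + printed materials + lab equipment + solar modules + cable drums + hardware kits — 36 m³, 11602 total.

11602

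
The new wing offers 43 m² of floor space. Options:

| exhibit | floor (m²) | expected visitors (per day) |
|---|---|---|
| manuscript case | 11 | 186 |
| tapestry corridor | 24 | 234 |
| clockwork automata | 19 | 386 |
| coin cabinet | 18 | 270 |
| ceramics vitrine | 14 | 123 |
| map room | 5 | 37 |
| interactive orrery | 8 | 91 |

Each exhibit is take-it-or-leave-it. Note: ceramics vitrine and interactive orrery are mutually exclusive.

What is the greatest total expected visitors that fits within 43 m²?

Best packing: manuscript case + clockwork automata + map room + interactive orrery — 43 m², 700 total.
The closest alternative, clockwork automata + coin cabinet + map room, reaches only 693.

700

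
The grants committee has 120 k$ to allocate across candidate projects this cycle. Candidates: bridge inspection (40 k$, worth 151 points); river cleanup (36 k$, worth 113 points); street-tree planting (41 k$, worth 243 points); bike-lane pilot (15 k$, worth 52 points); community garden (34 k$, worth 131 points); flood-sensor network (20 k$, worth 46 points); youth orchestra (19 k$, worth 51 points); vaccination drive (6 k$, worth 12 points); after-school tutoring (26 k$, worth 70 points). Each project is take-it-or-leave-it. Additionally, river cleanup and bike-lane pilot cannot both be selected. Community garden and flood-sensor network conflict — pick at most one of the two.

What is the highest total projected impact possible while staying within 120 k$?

525

Ranking by ratio (projected impact/k$): street-tree planting 5.93, community garden 3.85, bridge inspection 3.77.
Taking bridge inspection + street-tree planting + community garden: 115 k$ used, 525 in projected impact.
Next best is bridge inspection + river cleanup + street-tree planting at 507 (117 k$) — short by 18.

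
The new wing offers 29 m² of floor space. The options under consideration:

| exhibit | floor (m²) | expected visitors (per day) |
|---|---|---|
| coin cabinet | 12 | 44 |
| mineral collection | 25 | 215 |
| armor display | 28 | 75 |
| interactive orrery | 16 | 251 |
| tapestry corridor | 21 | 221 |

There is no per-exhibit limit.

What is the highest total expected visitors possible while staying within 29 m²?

295

Taking coin cabinet + interactive orrery: 28 m² used, 295 in expected visitors.
Every other selection either busts 29 m² or fails to beat 295.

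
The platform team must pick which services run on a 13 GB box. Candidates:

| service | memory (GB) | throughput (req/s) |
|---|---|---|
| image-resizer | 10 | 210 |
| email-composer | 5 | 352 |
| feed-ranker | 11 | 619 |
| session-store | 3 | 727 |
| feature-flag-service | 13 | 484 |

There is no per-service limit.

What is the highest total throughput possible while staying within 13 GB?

Density check — session-store 242.33, email-composer 70.40, feed-ranker 56.27, feature-flag-service 37.23 are the best per GB.
The ratio ordering already packs tightly: 4×session-store, 12 GB, 2908.
The spare 1 GB is too small for any remaining service, and no exchange beats 2908.

2908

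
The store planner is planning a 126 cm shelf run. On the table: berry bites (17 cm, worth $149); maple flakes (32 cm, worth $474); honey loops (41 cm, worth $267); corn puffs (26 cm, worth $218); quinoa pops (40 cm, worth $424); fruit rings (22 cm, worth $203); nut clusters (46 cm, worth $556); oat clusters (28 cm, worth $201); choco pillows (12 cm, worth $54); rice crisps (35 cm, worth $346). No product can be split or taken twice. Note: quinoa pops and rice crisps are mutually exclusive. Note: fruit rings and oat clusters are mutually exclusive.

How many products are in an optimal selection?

3

The maximum weekly sales within 126 cm is 1454.
For example maple flakes + quinoa pops + nut clusters achieves it, using 118 cm.
All optima have 3 products.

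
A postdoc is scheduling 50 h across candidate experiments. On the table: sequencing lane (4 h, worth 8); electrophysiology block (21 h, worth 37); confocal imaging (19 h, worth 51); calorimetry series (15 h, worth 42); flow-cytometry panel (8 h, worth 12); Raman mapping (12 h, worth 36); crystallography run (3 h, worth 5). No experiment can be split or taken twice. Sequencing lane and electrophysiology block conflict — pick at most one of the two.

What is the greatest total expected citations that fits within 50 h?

137

Taking sequencing lane + confocal imaging + calorimetry series + Raman mapping: 50 h used, 137 in expected citations.
Nothing else feasible within 50 h beats 137.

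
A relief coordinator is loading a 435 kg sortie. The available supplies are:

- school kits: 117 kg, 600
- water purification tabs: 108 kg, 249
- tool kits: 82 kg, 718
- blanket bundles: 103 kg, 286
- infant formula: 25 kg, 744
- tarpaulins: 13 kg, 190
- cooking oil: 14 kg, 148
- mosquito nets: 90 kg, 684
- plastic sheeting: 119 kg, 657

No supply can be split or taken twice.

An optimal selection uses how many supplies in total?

5

Optimal total is 3403.
school kits + tool kits + infant formula + mosquito nets + plastic sheeting hits 3403 at 433 kg.
Every optimal selection uses 5 supplies.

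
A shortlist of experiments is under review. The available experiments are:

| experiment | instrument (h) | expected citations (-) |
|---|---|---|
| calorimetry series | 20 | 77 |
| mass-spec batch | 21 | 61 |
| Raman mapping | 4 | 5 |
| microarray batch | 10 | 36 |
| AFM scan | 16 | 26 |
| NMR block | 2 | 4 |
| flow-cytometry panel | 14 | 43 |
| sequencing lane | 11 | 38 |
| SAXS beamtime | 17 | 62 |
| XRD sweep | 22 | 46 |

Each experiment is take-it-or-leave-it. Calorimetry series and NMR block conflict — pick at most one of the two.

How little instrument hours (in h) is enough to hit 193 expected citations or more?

55

Look for the lowest-instrument combination reaching 193.
Taking calorimetry series + microarray batch + flow-cytometry panel + sequencing lane gives 194 (≥ 193) for 55 h.
Any bundle with less than 55 h falls short of 193.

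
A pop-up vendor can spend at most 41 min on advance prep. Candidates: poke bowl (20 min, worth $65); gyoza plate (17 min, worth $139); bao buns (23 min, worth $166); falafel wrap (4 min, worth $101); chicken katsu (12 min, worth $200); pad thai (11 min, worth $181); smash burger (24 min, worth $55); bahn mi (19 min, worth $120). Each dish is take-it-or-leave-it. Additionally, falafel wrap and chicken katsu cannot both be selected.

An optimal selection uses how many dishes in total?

3

Best achievable profit is 520.
For example gyoza plate + chicken katsu + pad thai achieves it, using 40 min.
Every optimal selection uses 3 dishes.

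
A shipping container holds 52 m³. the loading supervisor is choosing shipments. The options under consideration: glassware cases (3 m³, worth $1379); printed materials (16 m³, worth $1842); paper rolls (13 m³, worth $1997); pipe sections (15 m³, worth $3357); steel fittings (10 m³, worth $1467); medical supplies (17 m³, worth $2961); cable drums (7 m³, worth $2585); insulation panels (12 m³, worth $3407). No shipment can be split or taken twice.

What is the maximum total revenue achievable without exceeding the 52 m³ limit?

Taking glassware cases + paper rolls + pipe sections + cable drums + insulation panels: 50 m³ used, 12725 in revenue.
No other feasible combination exceeds 12725.

12725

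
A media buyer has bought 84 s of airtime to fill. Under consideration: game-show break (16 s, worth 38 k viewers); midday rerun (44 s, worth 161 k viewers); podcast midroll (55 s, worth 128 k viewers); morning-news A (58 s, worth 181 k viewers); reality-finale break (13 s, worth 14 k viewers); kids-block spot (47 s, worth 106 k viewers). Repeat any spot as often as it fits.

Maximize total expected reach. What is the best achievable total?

237

By expected reach per s: midday rerun 3.66, morning-news A 3.12, game-show break 2.38 lead.
2×game-show break + midday rerun uses 76 of the 84 s and totals 237.
Every other selection either busts 84 s or fails to beat 237.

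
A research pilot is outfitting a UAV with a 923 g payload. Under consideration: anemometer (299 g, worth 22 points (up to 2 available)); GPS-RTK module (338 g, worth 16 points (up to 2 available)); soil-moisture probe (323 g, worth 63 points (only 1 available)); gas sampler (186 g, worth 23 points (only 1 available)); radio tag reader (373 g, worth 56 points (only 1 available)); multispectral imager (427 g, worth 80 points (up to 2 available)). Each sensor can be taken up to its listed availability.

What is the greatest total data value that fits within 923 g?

160

Filling by ratio: soil-moisture probe + multispectral imager for 143, with 173 g left unused.
The 323 g tied up in soil-moisture probe is better spent on multispectral imager — total rises to 160 (854 g).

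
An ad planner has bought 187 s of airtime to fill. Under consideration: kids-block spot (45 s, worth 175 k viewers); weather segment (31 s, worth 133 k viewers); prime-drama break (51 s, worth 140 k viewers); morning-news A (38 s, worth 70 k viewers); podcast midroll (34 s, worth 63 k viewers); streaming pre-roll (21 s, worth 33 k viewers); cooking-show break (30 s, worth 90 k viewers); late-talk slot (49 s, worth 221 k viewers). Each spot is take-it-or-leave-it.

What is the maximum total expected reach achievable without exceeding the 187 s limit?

669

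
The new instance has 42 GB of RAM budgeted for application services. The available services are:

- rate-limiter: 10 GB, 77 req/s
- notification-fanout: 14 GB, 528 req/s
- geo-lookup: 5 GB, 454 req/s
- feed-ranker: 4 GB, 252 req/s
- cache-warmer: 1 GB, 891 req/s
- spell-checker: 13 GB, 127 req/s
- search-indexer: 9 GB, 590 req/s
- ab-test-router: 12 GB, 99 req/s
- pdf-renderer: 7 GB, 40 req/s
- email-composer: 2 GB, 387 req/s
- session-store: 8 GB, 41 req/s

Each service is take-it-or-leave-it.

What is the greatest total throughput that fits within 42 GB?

3142

The ratio ordering already packs tightly: notification-fanout + geo-lookup + feed-ranker + cache-warmer + search-indexer + pdf-renderer + email-composer, 42 GB, 3142.
The closest alternative, notification-fanout + geo-lookup + feed-ranker + cache-warmer + search-indexer + email-composer, reaches only 3102.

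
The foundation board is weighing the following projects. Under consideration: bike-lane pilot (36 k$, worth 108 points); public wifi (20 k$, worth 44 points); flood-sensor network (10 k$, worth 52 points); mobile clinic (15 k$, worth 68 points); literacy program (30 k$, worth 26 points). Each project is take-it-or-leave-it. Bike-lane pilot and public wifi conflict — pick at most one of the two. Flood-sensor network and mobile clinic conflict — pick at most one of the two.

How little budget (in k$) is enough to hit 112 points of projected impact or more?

Minimise k$ subject to total projected impact ≥ 112.
public wifi + mobile clinic: 112 projected impact at 35 k$.
No combination under 35 k$ hits 112.

35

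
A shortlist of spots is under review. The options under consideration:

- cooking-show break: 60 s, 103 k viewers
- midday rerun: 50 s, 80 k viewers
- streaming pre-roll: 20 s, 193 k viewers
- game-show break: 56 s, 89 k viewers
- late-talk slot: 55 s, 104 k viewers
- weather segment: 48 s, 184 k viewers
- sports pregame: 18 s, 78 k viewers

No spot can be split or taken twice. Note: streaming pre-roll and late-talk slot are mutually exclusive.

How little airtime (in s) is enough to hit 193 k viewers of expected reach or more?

Look for the lowest-airtime combination reaching 193.
streaming pre-roll: 193 expected reach at 20 s.
Below 20 s the best achievable stays under 193.

20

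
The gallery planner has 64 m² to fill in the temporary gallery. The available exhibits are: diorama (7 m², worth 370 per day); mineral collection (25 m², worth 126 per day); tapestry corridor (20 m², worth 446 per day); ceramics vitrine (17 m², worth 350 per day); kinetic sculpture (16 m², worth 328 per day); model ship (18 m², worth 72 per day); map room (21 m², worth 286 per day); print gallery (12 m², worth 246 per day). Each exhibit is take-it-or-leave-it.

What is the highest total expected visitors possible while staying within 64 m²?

1494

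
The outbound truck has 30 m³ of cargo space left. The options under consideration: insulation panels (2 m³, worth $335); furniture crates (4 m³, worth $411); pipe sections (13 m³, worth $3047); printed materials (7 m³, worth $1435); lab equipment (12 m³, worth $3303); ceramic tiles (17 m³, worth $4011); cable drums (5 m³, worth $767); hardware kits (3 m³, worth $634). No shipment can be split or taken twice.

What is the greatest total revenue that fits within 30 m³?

Density check — lab equipment 275.25, ceramic tiles 235.94, pipe sections 234.38 are the best per m³.
Filling by ratio: lab equipment + ceramic tiles for 7314, with 1 m³ left unused.
Dropping ceramic tiles frees 17 m³; slotting in insulation panels + pipe sections + hardware kits (18 m³) lifts the total to 7319 at 30 m³.
No other feasible combination exceeds 7319.

7319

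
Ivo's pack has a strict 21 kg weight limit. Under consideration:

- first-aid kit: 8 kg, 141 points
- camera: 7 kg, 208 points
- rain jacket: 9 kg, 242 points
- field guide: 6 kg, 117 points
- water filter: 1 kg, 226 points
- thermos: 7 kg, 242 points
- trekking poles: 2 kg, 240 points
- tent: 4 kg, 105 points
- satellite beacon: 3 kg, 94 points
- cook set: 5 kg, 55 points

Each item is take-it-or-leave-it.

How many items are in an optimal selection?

Optimal total is 1021.
One optimal bundle: camera + water filter + thermos + trekking poles + tent (21 kg).
Any selection reaching 1021 contains exactly 5 items.

5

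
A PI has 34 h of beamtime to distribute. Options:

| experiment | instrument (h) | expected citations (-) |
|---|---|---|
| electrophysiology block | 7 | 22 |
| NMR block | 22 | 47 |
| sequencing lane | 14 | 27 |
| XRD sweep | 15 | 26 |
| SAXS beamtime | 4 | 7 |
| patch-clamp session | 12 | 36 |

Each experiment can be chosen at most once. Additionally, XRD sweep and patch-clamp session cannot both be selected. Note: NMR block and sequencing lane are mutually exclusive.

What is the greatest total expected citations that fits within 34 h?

85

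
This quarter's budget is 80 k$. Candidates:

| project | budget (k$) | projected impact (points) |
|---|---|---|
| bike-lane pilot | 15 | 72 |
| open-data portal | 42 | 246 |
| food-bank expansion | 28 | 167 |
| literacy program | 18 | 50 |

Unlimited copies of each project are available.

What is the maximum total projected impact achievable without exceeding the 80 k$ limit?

413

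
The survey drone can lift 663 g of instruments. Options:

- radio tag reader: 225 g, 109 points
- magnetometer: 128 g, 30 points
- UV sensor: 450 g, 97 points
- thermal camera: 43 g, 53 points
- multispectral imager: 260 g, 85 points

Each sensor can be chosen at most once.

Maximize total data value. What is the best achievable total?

277

Ranking by ratio (data value/g): thermal camera 1.23, radio tag reader 0.48, multispectral imager 0.33, magnetometer 0.23.
The ratio ordering already packs tightly: radio tag reader + magnetometer + thermal camera + multispectral imager, 656 g, 277.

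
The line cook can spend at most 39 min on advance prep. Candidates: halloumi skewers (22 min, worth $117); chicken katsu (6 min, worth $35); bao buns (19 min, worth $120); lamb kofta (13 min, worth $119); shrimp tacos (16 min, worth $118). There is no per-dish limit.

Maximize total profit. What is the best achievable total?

357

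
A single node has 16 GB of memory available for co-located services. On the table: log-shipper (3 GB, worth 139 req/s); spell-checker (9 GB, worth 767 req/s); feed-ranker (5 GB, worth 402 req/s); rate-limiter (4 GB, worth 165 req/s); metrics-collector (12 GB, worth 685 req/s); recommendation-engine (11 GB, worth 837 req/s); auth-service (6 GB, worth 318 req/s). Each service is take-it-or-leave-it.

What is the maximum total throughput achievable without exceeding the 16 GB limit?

1239

Greedy by ratio would take spell-checker + feed-ranker: 14 GB used, total 1169.
Dropping spell-checker frees 9 GB; slotting in recommendation-engine (11 GB) lifts the total to 1239 at 16 GB.
An exhaustive check of the 128 subsets confirms 1239.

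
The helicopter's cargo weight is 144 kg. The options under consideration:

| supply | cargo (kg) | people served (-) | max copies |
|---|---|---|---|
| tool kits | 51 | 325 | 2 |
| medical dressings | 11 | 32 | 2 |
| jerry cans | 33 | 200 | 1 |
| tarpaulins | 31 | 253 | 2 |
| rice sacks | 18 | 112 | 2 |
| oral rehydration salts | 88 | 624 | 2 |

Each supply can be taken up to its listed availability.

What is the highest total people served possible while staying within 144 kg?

989

A density-first pass picks tool kits + medical dressings + 2×tarpaulins + rice sacks — 975 at 142 kg.
Dropping tool kits and medical dressings and tarpaulins frees 93 kg; slotting in oral rehydration salts (88 kg) lifts the total to 989 at 137 kg.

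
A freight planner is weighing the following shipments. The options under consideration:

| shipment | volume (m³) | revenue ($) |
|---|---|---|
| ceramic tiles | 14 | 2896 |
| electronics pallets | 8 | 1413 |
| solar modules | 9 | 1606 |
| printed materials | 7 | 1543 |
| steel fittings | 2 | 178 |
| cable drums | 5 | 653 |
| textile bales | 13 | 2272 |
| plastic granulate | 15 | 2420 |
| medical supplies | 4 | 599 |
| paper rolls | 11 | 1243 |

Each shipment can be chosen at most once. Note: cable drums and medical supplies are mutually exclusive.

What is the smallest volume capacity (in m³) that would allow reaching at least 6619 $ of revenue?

Minimise m³ subject to total revenue ≥ 6619.
Taking ceramic tiles + printed materials + textile bales gives 6711 (≥ 6619) for 34 m³.
Below 34 m³ the best achievable stays under 6619.

34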